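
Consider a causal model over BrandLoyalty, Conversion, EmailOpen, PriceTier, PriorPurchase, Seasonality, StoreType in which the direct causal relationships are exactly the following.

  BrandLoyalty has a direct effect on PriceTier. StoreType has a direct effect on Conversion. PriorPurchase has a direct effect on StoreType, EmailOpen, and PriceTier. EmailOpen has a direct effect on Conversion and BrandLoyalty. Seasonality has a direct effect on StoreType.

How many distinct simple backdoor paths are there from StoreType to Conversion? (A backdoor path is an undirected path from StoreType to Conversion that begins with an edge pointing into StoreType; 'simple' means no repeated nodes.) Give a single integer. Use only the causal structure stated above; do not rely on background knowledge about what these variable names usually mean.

A backdoor path from StoreType to Conversion is any simple undirected path whose first edge points into StoreType (i.e. leaves StoreType via a parent).
Parents of StoreType: {PriorPurchase, Seasonality}.
Enumerating:
  P1: StoreType <- PriorPurchase -> EmailOpen -> Conversion
  P2: StoreType <- PriorPurchase -> PriceTier <- BrandLoyalty <- EmailOpen -> Conversion
That exhausts the simple backdoor paths. Count: 2.

2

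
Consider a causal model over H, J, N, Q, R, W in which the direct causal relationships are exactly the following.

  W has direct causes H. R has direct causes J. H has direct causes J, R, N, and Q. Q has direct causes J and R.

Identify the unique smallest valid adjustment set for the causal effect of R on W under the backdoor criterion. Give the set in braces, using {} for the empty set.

{J}

Variables eligible for adjustment (non-descendants of R, excluding R and W): {J, N}.
Backdoor paths from R to W:
  P1: R <- J -> Q -> H -> W
  P2: R <- J -> H -> W
The empty set is not sufficient: P1 (R <- J -> Q -> H -> W) has no collider blocking it and no conditioned non-collider, so it is open.
Try {J}:
  P1: blocked at fork node J ∈ conditioning set.
  P2: blocked at fork node J ∈ conditioning set.
{J} contains no descendant of R and blocks every backdoor path.
No other singleton works — e.g. {N} leaves P1 open — so {J} is the unique smallest valid adjustment set.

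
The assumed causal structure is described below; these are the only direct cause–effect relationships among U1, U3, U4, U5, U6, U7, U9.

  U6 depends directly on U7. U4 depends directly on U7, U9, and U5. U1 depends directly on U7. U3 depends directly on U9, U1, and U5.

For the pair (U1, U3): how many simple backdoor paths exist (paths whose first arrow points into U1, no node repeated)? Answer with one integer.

2

A backdoor path from U1 to U3 is any simple undirected path whose first edge points into U1 (i.e. leaves U1 via a parent).
Parents of U1: {U7}.
Enumerating:
  P1: U1 <- U7 -> U4 <- U9 -> U3
  P2: U1 <- U7 -> U4 <- U5 -> U3
That exhausts the simple backdoor paths. Count: 2.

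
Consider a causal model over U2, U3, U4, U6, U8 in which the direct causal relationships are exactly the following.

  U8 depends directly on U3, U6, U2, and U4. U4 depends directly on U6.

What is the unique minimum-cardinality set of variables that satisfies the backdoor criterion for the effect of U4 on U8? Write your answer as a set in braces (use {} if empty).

Variables eligible for adjustment (non-descendants of U4, excluding U4 and U8): {U2, U3, U6}.
Backdoor paths from U4 to U8:
  P1: U4 <- U6 -> U8
The empty set is not sufficient: P1 (U4 <- U6 -> U8) has no collider blocking it and no conditioned non-collider, so it is open.
Try {U6}:
  P1: blocked at fork node U6 ∈ conditioning set.
{U6} contains no descendant of U4 and blocks every backdoor path.
No other singleton works — e.g. {U3} leaves P1 open — so {U6} is the unique smallest valid adjustment set.

{U6}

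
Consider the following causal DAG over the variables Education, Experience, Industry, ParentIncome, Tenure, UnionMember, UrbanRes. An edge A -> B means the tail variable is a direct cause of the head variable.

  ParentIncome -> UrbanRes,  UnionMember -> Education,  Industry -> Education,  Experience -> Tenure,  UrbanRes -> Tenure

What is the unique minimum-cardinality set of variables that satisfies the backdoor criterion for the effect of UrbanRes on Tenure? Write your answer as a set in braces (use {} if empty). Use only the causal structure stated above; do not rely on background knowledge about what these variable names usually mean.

Variables eligible for adjustment (non-descendants of UrbanRes, excluding UrbanRes and Tenure): {Education, Experience, Industry, ParentIncome, UnionMember}.
Backdoor paths from UrbanRes to Tenure:
  (none)
With no backdoor paths the empty set already satisfies the criterion, and it is trivially minimal.

{}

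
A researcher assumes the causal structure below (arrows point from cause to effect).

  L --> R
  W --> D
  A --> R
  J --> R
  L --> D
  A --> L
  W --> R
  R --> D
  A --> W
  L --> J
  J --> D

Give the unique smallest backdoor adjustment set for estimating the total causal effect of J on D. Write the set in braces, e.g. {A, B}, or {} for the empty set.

{L}

Variables eligible for adjustment (non-descendants of J, excluding J and D): {A, L, W}.
Backdoor paths from J to D:
  P1: J <- L <- A -> W -> R -> D
  P2: J <- L <- A -> W -> D
  P3: J <- L <- A -> R <- W -> D
  P4: J <- L <- A -> R -> D
  P5: J <- L -> R <- A -> W -> D
  P6: J <- L -> R <- W -> D
  P7: J <- L -> R -> D
  P8: J <- L -> D
The empty set is not sufficient: P1 (J <- L <- A -> W -> R -> D) has no collider blocking it and no conditioned non-collider, so it is open.
Try {L}:
  P1: blocked at chain node L ∈ conditioning set.
  P2: blocked at chain node L ∈ conditioning set.
  P3: blocked at chain node L ∈ conditioning set.
  P4: blocked at chain node L ∈ conditioning set.
  P5: blocked at fork node L ∈ conditioning set.
  P6: blocked at fork node L ∈ conditioning set.
  P7: blocked at fork node L ∈ conditioning set.
  P8: blocked at fork node L ∈ conditioning set.
{L} contains no descendant of J and blocks every backdoor path.
No other singleton works — e.g. {A} leaves P7 open — so {L} is the unique smallest valid adjustment set.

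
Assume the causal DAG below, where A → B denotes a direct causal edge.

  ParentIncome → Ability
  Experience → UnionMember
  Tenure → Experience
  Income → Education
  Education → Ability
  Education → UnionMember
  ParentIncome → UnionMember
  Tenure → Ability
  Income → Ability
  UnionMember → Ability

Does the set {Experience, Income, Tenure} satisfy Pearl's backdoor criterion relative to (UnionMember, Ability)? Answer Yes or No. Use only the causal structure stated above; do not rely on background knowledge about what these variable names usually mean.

Backdoor paths from UnionMember to Ability (paths whose first edge points into UnionMember):
  P1: UnionMember <- ParentIncome -> Ability
  P2: UnionMember <- Experience <- Tenure -> Ability
  P3: UnionMember <- Education <- Income -> Ability
  P4: UnionMember <- Education -> Ability
Condition 1 (no descendant of UnionMember in the set): holds — descendants of UnionMember are {Ability}; none are in {Experience, Income, Tenure}.
Condition 2 (every backdoor path blocked by {Experience, Income, Tenure}):
  P1: open — no interior node is in the conditioning set.
  P2: blocked at chain node Experience ∈ conditioning set.
  P3: blocked at fork node Income ∈ conditioning set.
  P4: open — no interior node is in the conditioning set.
{Experience, Income, Tenure} does not satisfy the backdoor criterion.

No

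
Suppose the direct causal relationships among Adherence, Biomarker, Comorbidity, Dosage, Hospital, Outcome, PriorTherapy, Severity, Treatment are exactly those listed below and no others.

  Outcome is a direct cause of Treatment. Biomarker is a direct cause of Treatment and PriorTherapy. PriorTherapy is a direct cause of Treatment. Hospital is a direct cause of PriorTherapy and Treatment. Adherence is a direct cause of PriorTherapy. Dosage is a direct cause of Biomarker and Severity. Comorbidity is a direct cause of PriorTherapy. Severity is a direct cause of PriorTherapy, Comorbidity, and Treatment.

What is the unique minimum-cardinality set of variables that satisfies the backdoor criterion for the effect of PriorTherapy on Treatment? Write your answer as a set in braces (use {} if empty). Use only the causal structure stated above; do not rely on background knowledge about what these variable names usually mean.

{Biomarker, Hospital, Severity}

Variables eligible for adjustment (non-descendants of PriorTherapy, excluding PriorTherapy and Treatment): {Adherence, Biomarker, Comorbidity, Dosage, Hospital, Outcome, Severity}.
Backdoor paths from PriorTherapy to Treatment:
  P1: PriorTherapy <- Hospital -> Treatment
  P2: PriorTherapy <- Severity <- Dosage -> Biomarker -> Treatment
  P3: PriorTherapy <- Severity -> Treatment
  P4: PriorTherapy <- Comorbidity <- Severity <- Dosage -> Biomarker -> Treatment
  P5: PriorTherapy <- Comorbidity <- Severity -> Treatment
  P6: PriorTherapy <- Biomarker <- Dosage -> Severity -> Treatment
  P7: PriorTherapy <- Biomarker -> Treatment
The empty set is not sufficient: P1 (PriorTherapy <- Hospital -> Treatment) has no collider blocking it and no conditioned non-collider, so it is open.
Try {Biomarker, Hospital, Severity}:
  P1: blocked at fork node Hospital ∈ conditioning set.
  P2: blocked at chain node Severity ∈ conditioning set.
  P3: blocked at fork node Severity ∈ conditioning set.
  P4: blocked at chain node Severity ∈ conditioning set.
  P5: blocked at fork node Severity ∈ conditioning set.
  P6: blocked at chain node Biomarker ∈ conditioning set.
  P7: blocked at fork node Biomarker ∈ conditioning set.
{Biomarker, Hospital, Severity} contains no descendant of PriorTherapy and blocks every backdoor path.
Every element of {Biomarker, Hospital, Severity} is needed (dropping Biomarker leaves P7 open; dropping Hospital leaves P1 open; dropping Severity leaves P3 open), so no proper subset is valid.
Among all size-3 subsets of the eligible variables, only {Biomarker, Hospital, Severity} blocks every backdoor path, so it is the unique smallest valid adjustment set.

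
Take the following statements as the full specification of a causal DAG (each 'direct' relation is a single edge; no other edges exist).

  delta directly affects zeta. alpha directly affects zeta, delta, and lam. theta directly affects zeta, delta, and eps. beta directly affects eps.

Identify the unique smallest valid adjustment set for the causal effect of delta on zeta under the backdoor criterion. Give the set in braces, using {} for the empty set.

Variables eligible for adjustment (non-descendants of delta, excluding delta and zeta): {alpha, beta, eps, lam, theta}.
Backdoor paths from delta to zeta:
  P1: delta <- theta -> zeta
  P2: delta <- alpha -> zeta
The empty set is not sufficient: P1 (delta <- theta -> zeta) has no collider blocking it and no conditioned non-collider, so it is open.
Try {alpha, theta}:
  P1: blocked at fork node theta ∈ conditioning set.
  P2: blocked at fork node alpha ∈ conditioning set.
{alpha, theta} contains no descendant of delta and blocks every backdoor path.
Every element of {alpha, theta} is needed (dropping alpha leaves P2 open; dropping theta leaves P1 open), so no proper subset is valid.
Among all size-2 subsets of the eligible variables, only {alpha, theta} blocks every backdoor path, so it is the unique smallest valid adjustment set.

{alpha, theta}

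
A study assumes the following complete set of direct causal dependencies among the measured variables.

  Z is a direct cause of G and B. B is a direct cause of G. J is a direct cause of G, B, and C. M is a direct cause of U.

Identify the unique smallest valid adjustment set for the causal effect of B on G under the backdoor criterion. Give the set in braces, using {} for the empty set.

Variables eligible for adjustment (non-descendants of B, excluding B and G): {C, J, M, U, Z}.
Backdoor paths from B to G:
  P1: B <- Z -> G
  P2: B <- J -> G
The empty set is not sufficient: P1 (B <- Z -> G) has no collider blocking it and no conditioned non-collider, so it is open.
Try {J, Z}:
  P1: blocked at fork node Z ∈ conditioning set.
  P2: blocked at fork node J ∈ conditioning set.
{J, Z} contains no descendant of B and blocks every backdoor path.
Every element of {J, Z} is needed (dropping J leaves P2 open; dropping Z leaves P1 open), so no proper subset is valid.
Among all size-2 subsets of the eligible variables, only {J, Z} blocks every backdoor path, so it is the unique smallest valid adjustment set.

{J, Z}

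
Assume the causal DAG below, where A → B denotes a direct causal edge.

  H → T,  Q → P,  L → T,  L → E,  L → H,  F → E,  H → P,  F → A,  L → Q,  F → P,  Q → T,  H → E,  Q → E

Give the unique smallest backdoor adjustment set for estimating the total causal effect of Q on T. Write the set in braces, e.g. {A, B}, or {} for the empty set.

{L}

Variables eligible for adjustment (non-descendants of Q, excluding Q and T): {A, F, H, L}.
Backdoor paths from Q to T:
  P1: Q <- L -> H -> T
  P2: Q <- L -> E <- F -> P <- H -> T
  P3: Q <- L -> E <- H -> T
  P4: Q <- L -> T
The empty set is not sufficient: P1 (Q <- L -> H -> T) has no collider blocking it and no conditioned non-collider, so it is open.
Try {L}:
  P1: blocked at fork node L ∈ conditioning set.
  P2: blocked at fork node L ∈ conditioning set.
  P3: blocked at fork node L ∈ conditioning set.
  P4: blocked at fork node L ∈ conditioning set.
{L} contains no descendant of Q and blocks every backdoor path.
No other singleton works — e.g. {F} leaves P1 open — so {L} is the unique smallest valid adjustment set.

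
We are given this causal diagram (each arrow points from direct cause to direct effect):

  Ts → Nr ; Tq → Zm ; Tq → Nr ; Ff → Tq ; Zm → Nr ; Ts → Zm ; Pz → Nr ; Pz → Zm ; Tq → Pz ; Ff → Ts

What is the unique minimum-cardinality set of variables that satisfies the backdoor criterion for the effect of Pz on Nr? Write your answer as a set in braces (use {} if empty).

Variables eligible for adjustment (non-descendants of Pz, excluding Pz and Nr): {Ff, Tq, Ts}.
Backdoor paths from Pz to Nr:
  P1: Pz <- Tq <- Ff -> Ts -> Zm -> Nr
  P2: Pz <- Tq <- Ff -> Ts -> Nr
  P3: Pz <- Tq -> Zm <- Ts -> Nr
  P4: Pz <- Tq -> Zm -> Nr
  P5: Pz <- Tq -> Nr
The empty set is not sufficient: P1 (Pz <- Tq <- Ff -> Ts -> Zm -> Nr) has no collider blocking it and no conditioned non-collider, so it is open.
Try {Tq}:
  P1: blocked at chain node Tq ∈ conditioning set.
  P2: blocked at chain node Tq ∈ conditioning set.
  P3: blocked at fork node Tq ∈ conditioning set.
  P4: blocked at fork node Tq ∈ conditioning set.
  P5: blocked at fork node Tq ∈ conditioning set.
{Tq} contains no descendant of Pz and blocks every backdoor path.
No other singleton works — e.g. {Ff} leaves P4 open — so {Tq} is the unique smallest valid adjustment set.

{Tq}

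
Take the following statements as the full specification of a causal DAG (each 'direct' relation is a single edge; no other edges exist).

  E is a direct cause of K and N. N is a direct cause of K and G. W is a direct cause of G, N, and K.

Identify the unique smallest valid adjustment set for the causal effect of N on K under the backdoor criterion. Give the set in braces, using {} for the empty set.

Variables eligible for adjustment (non-descendants of N, excluding N and K): {E, W}.
Backdoor paths from N to K:
  P1: N <- W -> K
  P2: N <- E -> K
The empty set is not sufficient: P1 (N <- W -> K) has no collider blocking it and no conditioned non-collider, so it is open.
Try {E, W}:
  P1: blocked at fork node W ∈ conditioning set.
  P2: blocked at fork node E ∈ conditioning set.
{E, W} contains no descendant of N and blocks every backdoor path.
Every element of {E, W} is needed (dropping E leaves P2 open; dropping W leaves P1 open), so no proper subset is valid.
Among all size-2 subsets of the eligible variables, only {E, W} blocks every backdoor path, so it is the unique smallest valid adjustment set.

{E, W}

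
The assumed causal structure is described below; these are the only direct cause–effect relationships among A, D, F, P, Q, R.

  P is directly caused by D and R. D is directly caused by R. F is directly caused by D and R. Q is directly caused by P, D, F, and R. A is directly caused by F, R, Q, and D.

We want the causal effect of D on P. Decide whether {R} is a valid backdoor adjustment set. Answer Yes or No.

Backdoor paths from D to P (paths whose first edge points into D):
  P1: D <- R -> F -> Q <- P
  P2: D <- R -> F -> A <- Q <- P
  P3: D <- R -> P
  P4: D <- R -> Q <- P
  P5: D <- R -> A <- F -> Q <- P
  P6: D <- R -> A <- Q <- P
Condition 1 (no descendant of D in the set): holds — descendants of D are {A, F, P, Q}; none are in {R}.
Condition 2 (every backdoor path blocked by {R}):
  P1: blocked at fork node R ∈ conditioning set.
  P2: blocked at fork node R ∈ conditioning set.
  P3: blocked at fork node R ∈ conditioning set.
  P4: blocked at fork node R ∈ conditioning set.
  P5: blocked at fork node R ∈ conditioning set.
  P6: blocked at fork node R ∈ conditioning set.
{R} satisfies the backdoor criterion.

Yes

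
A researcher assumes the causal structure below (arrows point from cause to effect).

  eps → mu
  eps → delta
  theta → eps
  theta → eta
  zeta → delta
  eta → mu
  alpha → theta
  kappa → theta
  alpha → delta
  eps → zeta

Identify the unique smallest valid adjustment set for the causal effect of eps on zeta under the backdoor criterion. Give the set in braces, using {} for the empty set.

{}

Variables eligible for adjustment (non-descendants of eps, excluding eps and zeta): {alpha, eta, kappa, theta}.
Backdoor paths from eps to zeta:
  P1: eps <- theta <- alpha -> delta <- zeta
Each backdoor path contains an unconditioned collider, so every path is already blocked with the empty conditioning set:
  P1: blocked at collider delta (neither it nor any descendant is in the conditioning set).
The empty set is therefore the unique smallest valid set.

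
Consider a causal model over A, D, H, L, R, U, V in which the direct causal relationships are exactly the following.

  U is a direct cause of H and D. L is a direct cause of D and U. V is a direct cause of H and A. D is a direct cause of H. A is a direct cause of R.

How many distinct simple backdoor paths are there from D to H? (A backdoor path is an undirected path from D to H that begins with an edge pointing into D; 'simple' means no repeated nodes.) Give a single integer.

2

A backdoor path from D to H is any simple undirected path whose first edge points into D (i.e. leaves D via a parent).
Parents of D: {L, U}.
Enumerating:
  P1: D <- L -> U -> H
  P2: D <- U -> H
That exhausts the simple backdoor paths. Count: 2.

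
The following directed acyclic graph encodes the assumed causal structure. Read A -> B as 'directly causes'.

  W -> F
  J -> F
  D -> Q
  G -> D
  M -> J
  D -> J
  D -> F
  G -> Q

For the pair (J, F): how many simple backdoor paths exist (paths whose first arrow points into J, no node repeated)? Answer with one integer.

1

A backdoor path from J to F is any simple undirected path whose first edge points into J (i.e. leaves J via a parent).
Parents of J: {D, M}.
Enumerating:
  P1: J <- D -> F
That exhausts the simple backdoor paths. Count: 1.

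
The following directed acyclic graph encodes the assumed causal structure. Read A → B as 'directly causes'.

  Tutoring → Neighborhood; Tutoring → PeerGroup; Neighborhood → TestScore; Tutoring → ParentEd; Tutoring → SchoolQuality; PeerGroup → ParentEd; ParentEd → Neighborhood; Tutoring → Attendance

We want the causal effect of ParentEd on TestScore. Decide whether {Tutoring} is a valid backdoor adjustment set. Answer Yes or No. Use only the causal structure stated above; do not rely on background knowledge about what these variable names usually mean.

Backdoor paths from ParentEd to TestScore (paths whose first edge points into ParentEd):
  P1: ParentEd <- Tutoring -> Neighborhood -> TestScore
  P2: ParentEd <- PeerGroup <- Tutoring -> Neighborhood -> TestScore
Condition 1 (no descendant of ParentEd in the set): holds — descendants of ParentEd are {Neighborhood, TestScore}; none are in {Tutoring}.
Condition 2 (every backdoor path blocked by {Tutoring}):
  P1: blocked at fork node Tutoring ∈ conditioning set.
  P2: blocked at fork node Tutoring ∈ conditioning set.
{Tutoring} satisfies the backdoor criterion.

Yes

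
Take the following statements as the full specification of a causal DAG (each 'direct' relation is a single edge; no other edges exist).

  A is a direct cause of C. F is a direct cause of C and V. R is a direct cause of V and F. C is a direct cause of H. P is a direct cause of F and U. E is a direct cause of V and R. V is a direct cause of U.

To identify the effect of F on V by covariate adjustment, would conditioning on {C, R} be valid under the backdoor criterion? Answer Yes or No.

Backdoor paths from F to V (paths whose first edge points into F):
  P1: F <- R <- E -> V
  P2: F <- R -> V
  P3: F <- P -> U <- V
Condition 1 (no descendant of F in the set): FAILS — C is a descendant of F.
Condition 2 (every backdoor path blocked by {C, R}):
  P1: blocked at chain node R ∈ conditioning set.
  P2: blocked at fork node R ∈ conditioning set.
  P3: blocked at collider U (neither it nor any descendant is in the conditioning set).
{C, R} does not satisfy the backdoor criterion.

No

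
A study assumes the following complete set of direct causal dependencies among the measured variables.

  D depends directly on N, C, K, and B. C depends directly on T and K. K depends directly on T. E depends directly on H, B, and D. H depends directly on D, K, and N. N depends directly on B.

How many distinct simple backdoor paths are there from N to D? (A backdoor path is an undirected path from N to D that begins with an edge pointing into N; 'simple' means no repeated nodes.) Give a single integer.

A backdoor path from N to D is any simple undirected path whose first edge points into N (i.e. leaves N via a parent).
Parents of N: {B}.
Enumerating:
  P1: N <- B -> D
  P2: N <- B -> E <- D
  P3: N <- B -> E <- H <- K <- T -> C -> D
  P4: N <- B -> E <- H <- K -> C -> D
  P5: N <- B -> E <- H <- K -> D
  P6: N <- B -> E <- H <- D
That exhausts the simple backdoor paths. Count: 6.

6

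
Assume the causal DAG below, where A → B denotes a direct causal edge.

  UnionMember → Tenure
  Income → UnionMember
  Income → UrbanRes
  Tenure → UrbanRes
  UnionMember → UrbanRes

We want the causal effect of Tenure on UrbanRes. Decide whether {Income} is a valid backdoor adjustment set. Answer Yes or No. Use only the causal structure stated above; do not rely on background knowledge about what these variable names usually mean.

Backdoor paths from Tenure to UrbanRes (paths whose first edge points into Tenure):
  P1: Tenure <- UnionMember <- Income -> UrbanRes
  P2: Tenure <- UnionMember -> UrbanRes
Condition 1 (no descendant of Tenure in the set): holds — descendants of Tenure are {UrbanRes}; none are in {Income}.
Condition 2 (every backdoor path blocked by {Income}):
  P1: blocked at fork node Income ∈ conditioning set.
  P2: open — no interior node is in the conditioning set.
{Income} does not satisfy the backdoor criterion.

No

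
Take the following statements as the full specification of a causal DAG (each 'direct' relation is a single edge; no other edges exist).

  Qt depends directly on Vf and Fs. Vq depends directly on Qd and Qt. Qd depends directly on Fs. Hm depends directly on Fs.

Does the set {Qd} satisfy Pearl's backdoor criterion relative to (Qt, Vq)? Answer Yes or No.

Yes

Backdoor paths from Qt to Vq (paths whose first edge points into Qt):
  P1: Qt <- Fs -> Qd -> Vq
Condition 1 (no descendant of Qt in the set): holds — descendants of Qt are {Vq}; none are in {Qd}.
Condition 2 (every backdoor path blocked by {Qd}):
  P1: blocked at chain node Qd ∈ conditioning set.
{Qd} satisfies the backdoor criterion.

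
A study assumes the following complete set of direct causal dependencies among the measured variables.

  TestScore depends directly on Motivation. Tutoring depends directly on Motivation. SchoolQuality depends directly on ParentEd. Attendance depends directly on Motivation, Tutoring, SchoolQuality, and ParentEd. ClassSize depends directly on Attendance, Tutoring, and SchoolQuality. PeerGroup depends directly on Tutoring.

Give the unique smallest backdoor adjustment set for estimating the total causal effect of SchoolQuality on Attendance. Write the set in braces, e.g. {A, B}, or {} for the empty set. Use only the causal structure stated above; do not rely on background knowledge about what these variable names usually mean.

Variables eligible for adjustment (non-descendants of SchoolQuality, excluding SchoolQuality and Attendance): {Motivation, ParentEd, PeerGroup, TestScore, Tutoring}.
Backdoor paths from SchoolQuality to Attendance:
  P1: SchoolQuality <- ParentEd -> Attendance
The empty set is not sufficient: P1 (SchoolQuality <- ParentEd -> Attendance) has no collider blocking it and no conditioned non-collider, so it is open.
Try {ParentEd}:
  P1: blocked at fork node ParentEd ∈ conditioning set.
{ParentEd} contains no descendant of SchoolQuality and blocks every backdoor path.
No other singleton works — e.g. {Motivation} leaves P1 open — so {ParentEd} is the unique smallest valid adjustment set.

{ParentEd}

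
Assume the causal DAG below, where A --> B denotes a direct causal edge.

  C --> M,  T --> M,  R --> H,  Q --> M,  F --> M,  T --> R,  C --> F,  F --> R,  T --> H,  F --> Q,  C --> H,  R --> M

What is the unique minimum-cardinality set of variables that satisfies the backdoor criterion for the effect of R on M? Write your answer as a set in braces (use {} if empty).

{F, T}

Variables eligible for adjustment (non-descendants of R, excluding R and M): {C, F, Q, T}.
Backdoor paths from R to M:
  P1: R <- F <- C -> M
  P2: R <- F <- C -> H <- T -> M
  P3: R <- F -> Q -> M
  P4: R <- F -> M
  P5: R <- T -> M
  P6: R <- T -> H <- C -> F -> Q -> M
  P7: R <- T -> H <- C -> F -> M
  P8: R <- T -> H <- C -> M
The empty set is not sufficient: P1 (R <- F <- C -> M) has no collider blocking it and no conditioned non-collider, so it is open.
Try {F, T}:
  P1: blocked at chain node F ∈ conditioning set.
  P2: blocked at chain node F ∈ conditioning set.
  P3: blocked at fork node F ∈ conditioning set.
  P4: blocked at fork node F ∈ conditioning set.
  P5: blocked at fork node T ∈ conditioning set.
  P6: blocked at fork node T ∈ conditioning set.
  P7: blocked at fork node T ∈ conditioning set.
  P8: blocked at fork node T ∈ conditioning set.
{F, T} contains no descendant of R and blocks every backdoor path.
Every element of {F, T} is needed (dropping F leaves P1 open; dropping T leaves P5 open), so no proper subset is valid.
Among all size-2 subsets of the eligible variables, only {F, T} blocks every backdoor path, so it is the unique smallest valid adjustment set.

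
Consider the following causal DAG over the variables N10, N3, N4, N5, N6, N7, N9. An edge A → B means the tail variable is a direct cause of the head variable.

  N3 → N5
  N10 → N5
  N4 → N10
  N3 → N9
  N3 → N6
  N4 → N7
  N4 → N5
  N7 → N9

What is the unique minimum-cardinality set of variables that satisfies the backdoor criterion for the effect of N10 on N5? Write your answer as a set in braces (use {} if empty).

Variables eligible for adjustment (non-descendants of N10, excluding N10 and N5): {N3, N4, N6, N7, N9}.
Backdoor paths from N10 to N5:
  P1: N10 <- N4 -> N5
  P2: N10 <- N4 -> N7 -> N9 <- N3 -> N5
The empty set is not sufficient: P1 (N10 <- N4 -> N5) has no collider blocking it and no conditioned non-collider, so it is open.
Try {N4}:
  P1: blocked at fork node N4 ∈ conditioning set.
  P2: blocked at fork node N4 ∈ conditioning set.
{N4} contains no descendant of N10 and blocks every backdoor path.
No other singleton works — e.g. {N3} leaves P1 open — so {N4} is the unique smallest valid adjustment set.

{N4}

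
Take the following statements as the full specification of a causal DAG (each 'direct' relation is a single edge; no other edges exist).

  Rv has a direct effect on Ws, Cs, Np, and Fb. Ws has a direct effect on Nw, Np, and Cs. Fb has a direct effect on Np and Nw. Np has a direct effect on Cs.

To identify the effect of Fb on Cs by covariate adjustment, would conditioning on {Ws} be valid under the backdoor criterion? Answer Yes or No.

Backdoor paths from Fb to Cs (paths whose first edge points into Fb):
  P1: Fb <- Rv -> Ws -> Np -> Cs
  P2: Fb <- Rv -> Ws -> Cs
  P3: Fb <- Rv -> Np <- Ws -> Cs
  P4: Fb <- Rv -> Np -> Cs
  P5: Fb <- Rv -> Cs
Condition 1 (no descendant of Fb in the set): holds — descendants of Fb are {Cs, Np, Nw}; none are in {Ws}.
Condition 2 (every backdoor path blocked by {Ws}):
  P1: blocked at chain node Ws ∈ conditioning set.
  P2: blocked at chain node Ws ∈ conditioning set.
  P3: blocked at collider Np (neither it nor any descendant is in the conditioning set).
  P4: open — no interior node is in the conditioning set.
  P5: open — no interior node is in the conditioning set.
{Ws} does not satisfy the backdoor criterion.

No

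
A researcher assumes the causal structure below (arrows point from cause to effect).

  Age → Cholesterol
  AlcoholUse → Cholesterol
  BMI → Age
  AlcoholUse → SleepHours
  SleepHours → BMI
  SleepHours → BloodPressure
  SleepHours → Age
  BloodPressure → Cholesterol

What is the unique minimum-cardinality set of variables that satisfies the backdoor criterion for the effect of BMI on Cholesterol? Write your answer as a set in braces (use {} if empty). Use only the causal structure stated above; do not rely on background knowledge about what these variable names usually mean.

{SleepHours}

Variables eligible for adjustment (non-descendants of BMI, excluding BMI and Cholesterol): {AlcoholUse, BloodPressure, SleepHours}.
Backdoor paths from BMI to Cholesterol:
  P1: BMI <- SleepHours <- AlcoholUse -> Cholesterol
  P2: BMI <- SleepHours -> BloodPressure -> Cholesterol
  P3: BMI <- SleepHours -> Age -> Cholesterol
The empty set is not sufficient: P1 (BMI <- SleepHours <- AlcoholUse -> Cholesterol) has no collider blocking it and no conditioned non-collider, so it is open.
Try {SleepHours}:
  P1: blocked at chain node SleepHours ∈ conditioning set.
  P2: blocked at fork node SleepHours ∈ conditioning set.
  P3: blocked at fork node SleepHours ∈ conditioning set.
{SleepHours} contains no descendant of BMI and blocks every backdoor path.
No other singleton works — e.g. {AlcoholUse} leaves P2 open — so {SleepHours} is the unique smallest valid adjustment set.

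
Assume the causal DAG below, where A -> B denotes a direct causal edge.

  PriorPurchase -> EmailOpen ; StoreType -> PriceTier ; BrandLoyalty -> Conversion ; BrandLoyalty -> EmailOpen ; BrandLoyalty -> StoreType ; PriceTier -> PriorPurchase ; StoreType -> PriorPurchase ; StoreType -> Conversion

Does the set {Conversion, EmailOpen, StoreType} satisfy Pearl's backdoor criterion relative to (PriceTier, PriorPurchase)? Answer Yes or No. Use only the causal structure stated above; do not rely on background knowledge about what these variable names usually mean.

No

Backdoor paths from PriceTier to PriorPurchase (paths whose first edge points into PriceTier):
  P1: PriceTier <- StoreType <- BrandLoyalty -> EmailOpen <- PriorPurchase
  P2: PriceTier <- StoreType -> PriorPurchase
  P3: PriceTier <- StoreType -> Conversion <- BrandLoyalty -> EmailOpen <- PriorPurchase
Condition 1 (no descendant of PriceTier in the set): FAILS — EmailOpen is a descendant of PriceTier.
Condition 2 (every backdoor path blocked by {Conversion, EmailOpen, StoreType}):
  P1: blocked at chain node StoreType ∈ conditioning set.
  P2: blocked at fork node StoreType ∈ conditioning set.
  P3: blocked at fork node StoreType ∈ conditioning set.
{Conversion, EmailOpen, StoreType} does not satisfy the backdoor criterion.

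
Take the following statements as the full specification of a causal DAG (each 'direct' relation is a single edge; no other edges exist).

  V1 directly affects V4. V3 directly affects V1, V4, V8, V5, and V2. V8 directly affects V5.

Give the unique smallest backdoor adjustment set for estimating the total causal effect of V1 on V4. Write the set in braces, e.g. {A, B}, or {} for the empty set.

Variables eligible for adjustment (non-descendants of V1, excluding V1 and V4): {V2, V3, V5, V8}.
Backdoor paths from V1 to V4:
  P1: V1 <- V3 -> V4
The empty set is not sufficient: P1 (V1 <- V3 -> V4) has no collider blocking it and no conditioned non-collider, so it is open.
Try {V3}:
  P1: blocked at fork node V3 ∈ conditioning set.
{V3} contains no descendant of V1 and blocks every backdoor path.
No other singleton works — e.g. {V2} leaves P1 open — so {V3} is the unique smallest valid adjustment set.

{V3}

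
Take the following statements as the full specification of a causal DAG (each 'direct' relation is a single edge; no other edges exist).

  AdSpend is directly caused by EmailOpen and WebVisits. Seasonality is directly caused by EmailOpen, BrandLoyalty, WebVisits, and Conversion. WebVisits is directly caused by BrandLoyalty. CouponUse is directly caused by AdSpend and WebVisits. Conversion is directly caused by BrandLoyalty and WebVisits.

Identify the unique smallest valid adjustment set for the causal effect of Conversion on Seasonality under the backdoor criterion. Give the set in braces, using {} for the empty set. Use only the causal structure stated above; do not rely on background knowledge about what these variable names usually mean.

Variables eligible for adjustment (non-descendants of Conversion, excluding Conversion and Seasonality): {AdSpend, BrandLoyalty, CouponUse, EmailOpen, WebVisits}.
Backdoor paths from Conversion to Seasonality:
  P1: Conversion <- BrandLoyalty -> WebVisits -> AdSpend <- EmailOpen -> Seasonality
  P2: Conversion <- BrandLoyalty -> WebVisits -> CouponUse <- AdSpend <- EmailOpen -> Seasonality
  P3: Conversion <- BrandLoyalty -> WebVisits -> Seasonality
  P4: Conversion <- BrandLoyalty -> Seasonality
  P5: Conversion <- WebVisits <- BrandLoyalty -> Seasonality
  P6: Conversion <- WebVisits -> AdSpend <- EmailOpen -> Seasonality
  P7: Conversion <- WebVisits -> CouponUse <- AdSpend <- EmailOpen -> Seasonality
  P8: Conversion <- WebVisits -> Seasonality
The empty set is not sufficient: P3 (Conversion <- BrandLoyalty -> WebVisits -> Seasonality) has no collider blocking it and no conditioned non-collider, so it is open.
Try {BrandLoyalty, WebVisits}:
  P1: blocked at fork node BrandLoyalty ∈ conditioning set.
  P2: blocked at fork node BrandLoyalty ∈ conditioning set.
  P3: blocked at fork node BrandLoyalty ∈ conditioning set.
  P4: blocked at fork node BrandLoyalty ∈ conditioning set.
  P5: blocked at chain node WebVisits ∈ conditioning set.
  P6: blocked at fork node WebVisits ∈ conditioning set.
  P7: blocked at fork node WebVisits ∈ conditioning set.
  P8: blocked at fork node WebVisits ∈ conditioning set.
{BrandLoyalty, WebVisits} contains no descendant of Conversion and blocks every backdoor path.
Every element of {BrandLoyalty, WebVisits} is needed (dropping BrandLoyalty leaves P4 open; dropping WebVisits leaves P8 open), so no proper subset is valid.
Among all size-2 subsets of the eligible variables, only {BrandLoyalty, WebVisits} blocks every backdoor path, so it is the unique smallest valid adjustment set.

{BrandLoyalty, WebVisits}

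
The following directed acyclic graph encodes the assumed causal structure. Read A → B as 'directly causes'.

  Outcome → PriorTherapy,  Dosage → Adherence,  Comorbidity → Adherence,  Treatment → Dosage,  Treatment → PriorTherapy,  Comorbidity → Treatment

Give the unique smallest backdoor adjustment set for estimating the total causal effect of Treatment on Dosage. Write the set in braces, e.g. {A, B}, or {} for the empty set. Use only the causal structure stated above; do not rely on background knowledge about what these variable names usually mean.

Variables eligible for adjustment (non-descendants of Treatment, excluding Treatment and Dosage): {Comorbidity, Outcome}.
Backdoor paths from Treatment to Dosage:
  P1: Treatment <- Comorbidity -> Adherence <- Dosage
Each backdoor path contains an unconditioned collider, so every path is already blocked with the empty conditioning set:
  P1: blocked at collider Adherence (neither it nor any descendant is in the conditioning set).
The empty set is therefore the unique smallest valid set.

{}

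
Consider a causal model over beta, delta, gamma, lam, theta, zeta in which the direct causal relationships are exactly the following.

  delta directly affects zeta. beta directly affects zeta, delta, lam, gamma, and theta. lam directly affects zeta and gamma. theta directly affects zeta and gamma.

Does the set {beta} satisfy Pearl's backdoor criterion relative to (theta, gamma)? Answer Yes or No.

Yes

Backdoor paths from theta to gamma (paths whose first edge points into theta):
  P1: theta <- beta -> delta -> zeta <- lam -> gamma
  P2: theta <- beta -> lam -> gamma
  P3: theta <- beta -> gamma
  P4: theta <- beta -> zeta <- lam -> gamma
Condition 1 (no descendant of theta in the set): holds — descendants of theta are {gamma, zeta}; none are in {beta}.
Condition 2 (every backdoor path blocked by {beta}):
  P1: blocked at fork node beta ∈ conditioning set.
  P2: blocked at fork node beta ∈ conditioning set.
  P3: blocked at fork node beta ∈ conditioning set.
  P4: blocked at fork node beta ∈ conditioning set.
{beta} satisfies the backdoor criterion.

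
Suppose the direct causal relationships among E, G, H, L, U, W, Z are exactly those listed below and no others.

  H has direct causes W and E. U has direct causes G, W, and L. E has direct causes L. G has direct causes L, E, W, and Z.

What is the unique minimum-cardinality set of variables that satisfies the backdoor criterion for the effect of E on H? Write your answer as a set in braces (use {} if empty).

{}

Variables eligible for adjustment (non-descendants of E, excluding E and H): {L, W, Z}.
Backdoor paths from E to H:
  P1: E <- L -> G <- W -> H
  P2: E <- L -> G -> U <- W -> H
  P3: E <- L -> U <- W -> H
  P4: E <- L -> U <- G <- W -> H
Each backdoor path contains an unconditioned collider, so every path is already blocked with the empty conditioning set:
  P1: blocked at collider G (neither it nor any descendant is in the conditioning set).
  P2: blocked at collider U (neither it nor any descendant is in the conditioning set).
  P3: blocked at collider U (neither it nor any descendant is in the conditioning set).
  P4: blocked at collider U (neither it nor any descendant is in the conditioning set).
The empty set is therefore the unique smallest valid set.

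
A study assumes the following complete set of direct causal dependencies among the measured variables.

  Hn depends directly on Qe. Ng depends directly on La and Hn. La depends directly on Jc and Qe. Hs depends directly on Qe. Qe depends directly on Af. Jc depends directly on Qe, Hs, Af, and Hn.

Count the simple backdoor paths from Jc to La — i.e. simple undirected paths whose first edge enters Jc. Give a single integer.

8

A backdoor path from Jc to La is any simple undirected path whose first edge points into Jc (i.e. leaves Jc via a parent).
Parents of Jc: {Af, Hn, Hs, Qe}.
Enumerating:
  P1: Jc <- Af -> Qe -> Hn -> Ng <- La
  P2: Jc <- Af -> Qe -> La
  P3: Jc <- Qe -> Hn -> Ng <- La
  P4: Jc <- Qe -> La
  P5: Jc <- Hn <- Qe -> La
  P6: Jc <- Hn -> Ng <- La
  P7: Jc <- Hs <- Qe -> Hn -> Ng <- La
  P8: Jc <- Hs <- Qe -> La
That exhausts the simple backdoor paths. Count: 8.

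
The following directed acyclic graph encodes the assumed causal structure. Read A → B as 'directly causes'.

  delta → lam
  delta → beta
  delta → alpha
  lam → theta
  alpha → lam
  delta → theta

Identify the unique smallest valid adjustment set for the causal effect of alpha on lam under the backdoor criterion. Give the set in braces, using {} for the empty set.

{delta}

Variables eligible for adjustment (non-descendants of alpha, excluding alpha and lam): {beta, delta}.
Backdoor paths from alpha to lam:
  P1: alpha <- delta -> lam
  P2: alpha <- delta -> theta <- lam
The empty set is not sufficient: P1 (alpha <- delta -> lam) has no collider blocking it and no conditioned non-collider, so it is open.
Try {delta}:
  P1: blocked at fork node delta ∈ conditioning set.
  P2: blocked at fork node delta ∈ conditioning set.
{delta} contains no descendant of alpha and blocks every backdoor path.
No other singleton works — e.g. {beta} leaves P1 open — so {delta} is the unique smallest valid adjustment set.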